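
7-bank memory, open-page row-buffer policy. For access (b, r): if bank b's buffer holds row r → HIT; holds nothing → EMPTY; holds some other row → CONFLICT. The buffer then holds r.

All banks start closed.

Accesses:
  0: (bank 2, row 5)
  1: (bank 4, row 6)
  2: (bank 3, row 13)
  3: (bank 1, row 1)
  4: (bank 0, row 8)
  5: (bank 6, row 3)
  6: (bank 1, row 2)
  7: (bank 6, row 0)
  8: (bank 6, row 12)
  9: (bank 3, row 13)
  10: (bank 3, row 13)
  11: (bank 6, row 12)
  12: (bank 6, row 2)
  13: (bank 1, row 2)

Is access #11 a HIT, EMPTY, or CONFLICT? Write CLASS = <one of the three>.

0: bank 2 row 5 — prev None → EMPTY
1: bank 4 row 6 — prev None → EMPTY
2: bank 3 row 13 — prev None → EMPTY
3: bank 1 row 1 — prev None → EMPTY
4: bank 0 row 8 — prev None → EMPTY
5: bank 6 row 3 — prev None → EMPTY
6: bank 1 row 2 — prev 1 → CONFLICT
7: bank 6 row 0 — prev 3 → CONFLICT
8: bank 6 row 12 — prev 0 → CONFLICT
9: bank 3 row 13 — prev 13 → HIT
10: bank 3 row 13 — prev 13 → HIT
11: bank 6 row 12 — prev 12 → HIT
12: bank 6 row 2 — prev 12 → CONFLICT
13: bank 1 row 2 — prev 2 → HIT

CLASS = HIT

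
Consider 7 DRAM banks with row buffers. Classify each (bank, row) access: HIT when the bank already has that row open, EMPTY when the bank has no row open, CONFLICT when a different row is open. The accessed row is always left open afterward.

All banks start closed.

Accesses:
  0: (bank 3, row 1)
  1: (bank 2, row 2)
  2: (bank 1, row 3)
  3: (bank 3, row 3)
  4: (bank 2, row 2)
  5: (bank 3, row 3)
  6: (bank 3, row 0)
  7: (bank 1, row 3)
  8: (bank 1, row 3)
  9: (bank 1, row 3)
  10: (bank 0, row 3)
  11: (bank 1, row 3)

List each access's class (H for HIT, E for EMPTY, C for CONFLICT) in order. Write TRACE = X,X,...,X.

TRACE = E,E,E,C,H,H,C,H,H,H,E,H

  [0] b3 r1: no row ⇒ E
  [1] b2 r2: no row ⇒ E
  [2] b1 r3: no row ⇒ E
  [3] b3 r3: had r1 ⇒ C
  [4] b2 r2: had r2 ⇒ H
  [5] b3 r3: had r3 ⇒ H
  [6] b3 r0: had r3 ⇒ C
  [7] b1 r3: had r3 ⇒ H
  [8] b1 r3: had r3 ⇒ H
  [9] b1 r3: had r3 ⇒ H
  [10] b0 r3: no row ⇒ E
  [11] b1 r3: had r3 ⇒ H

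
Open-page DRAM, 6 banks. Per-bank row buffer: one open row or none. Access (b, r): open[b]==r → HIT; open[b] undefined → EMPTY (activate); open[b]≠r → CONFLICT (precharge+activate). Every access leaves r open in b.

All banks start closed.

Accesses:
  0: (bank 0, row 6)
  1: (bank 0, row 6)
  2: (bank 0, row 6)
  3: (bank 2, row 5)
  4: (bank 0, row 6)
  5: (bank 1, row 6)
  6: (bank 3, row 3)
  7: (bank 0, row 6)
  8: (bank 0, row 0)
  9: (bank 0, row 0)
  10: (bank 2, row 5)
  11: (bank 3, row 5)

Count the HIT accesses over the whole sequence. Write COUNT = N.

COUNT = 6

0: bank 0 row 6 — prev None → EMPTY
1: bank 0 row 6 — prev 6 → HIT
2: bank 0 row 6 — prev 6 → HIT
3: bank 2 row 5 — prev None → EMPTY
4: bank 0 row 6 — prev 6 → HIT
5: bank 1 row 6 — prev None → EMPTY
6: bank 3 row 3 — prev None → EMPTY
7: bank 0 row 6 — prev 6 → HIT
8: bank 0 row 0 — prev 6 → CONFLICT
9: bank 0 row 0 — prev 0 → HIT
10: bank 2 row 5 — prev 5 → HIT
11: bank 3 row 5 — prev 3 → CONFLICT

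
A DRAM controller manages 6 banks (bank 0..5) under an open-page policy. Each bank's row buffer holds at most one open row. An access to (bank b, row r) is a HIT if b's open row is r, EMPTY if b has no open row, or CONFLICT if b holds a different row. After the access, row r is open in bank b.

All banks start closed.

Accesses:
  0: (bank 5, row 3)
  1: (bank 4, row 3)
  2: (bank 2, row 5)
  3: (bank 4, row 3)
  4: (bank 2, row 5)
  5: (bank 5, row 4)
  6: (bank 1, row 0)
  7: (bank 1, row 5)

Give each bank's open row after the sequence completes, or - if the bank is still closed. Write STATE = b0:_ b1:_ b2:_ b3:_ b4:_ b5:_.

STATE = b0:- b1:5 b2:5 b3:- b4:3 b5:4

  [0] b5 r3: no row ⇒ E
  [1] b4 r3: no row ⇒ E
  [2] b2 r5: no row ⇒ E
  [3] b4 r3: had r3 ⇒ H
  [4] b2 r5: had r5 ⇒ H
  [5] b5 r4: had r3 ⇒ C
  [6] b1 r0: no row ⇒ E
  [7] b1 r5: had r0 ⇒ C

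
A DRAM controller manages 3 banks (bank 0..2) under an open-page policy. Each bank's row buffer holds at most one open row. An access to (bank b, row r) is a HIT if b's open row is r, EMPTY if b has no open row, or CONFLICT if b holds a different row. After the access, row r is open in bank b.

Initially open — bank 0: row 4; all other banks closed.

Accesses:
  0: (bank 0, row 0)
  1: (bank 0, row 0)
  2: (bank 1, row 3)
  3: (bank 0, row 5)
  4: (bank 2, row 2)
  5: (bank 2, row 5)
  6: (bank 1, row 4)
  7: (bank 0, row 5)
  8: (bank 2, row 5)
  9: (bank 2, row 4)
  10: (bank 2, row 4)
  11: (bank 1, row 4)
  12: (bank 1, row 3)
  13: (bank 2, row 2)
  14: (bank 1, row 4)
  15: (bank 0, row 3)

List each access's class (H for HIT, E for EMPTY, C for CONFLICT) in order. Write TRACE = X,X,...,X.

#0 (0,0) C  (was 4)
#1 (0,0) H  (was 0)
#2 (1,3) E
#3 (0,5) C  (was 0)
#4 (2,2) E
#5 (2,5) C  (was 2)
#6 (1,4) C  (was 3)
#7 (0,5) H  (was 5)
#8 (2,5) H  (was 5)
#9 (2,4) C  (was 5)
#10 (2,4) H  (was 4)
#11 (1,4) H  (was 4)
#12 (1,3) C  (was 4)
#13 (2,2) C  (was 4)
#14 (1,4) C  (was 3)
#15 (0,3) C  (was 5)

TRACE = C,H,E,C,E,C,C,H,H,C,H,H,C,C,C,C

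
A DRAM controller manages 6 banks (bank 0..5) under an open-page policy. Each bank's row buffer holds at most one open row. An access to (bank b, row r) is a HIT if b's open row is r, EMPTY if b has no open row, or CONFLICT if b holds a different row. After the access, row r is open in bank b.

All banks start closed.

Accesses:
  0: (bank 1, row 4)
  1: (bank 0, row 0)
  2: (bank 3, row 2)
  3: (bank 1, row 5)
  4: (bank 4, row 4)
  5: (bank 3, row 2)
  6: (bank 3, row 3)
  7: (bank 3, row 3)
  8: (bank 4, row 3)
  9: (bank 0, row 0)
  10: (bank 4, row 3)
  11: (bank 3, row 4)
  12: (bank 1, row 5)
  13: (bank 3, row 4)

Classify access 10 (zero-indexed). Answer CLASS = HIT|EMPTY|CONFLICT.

step 0: bank1 None->4 [EMPTY]
step 1: bank0 None->0 [EMPTY]
step 2: bank3 None->2 [EMPTY]
step 3: bank1 4->5 [CONFLICT]
step 4: bank4 None->4 [EMPTY]
step 5: bank3 2->2 [HIT]
step 6: bank3 2->3 [CONFLICT]
step 7: bank3 3->3 [HIT]
step 8: bank4 4->3 [CONFLICT]
step 9: bank0 0->0 [HIT]
step 10: bank4 3->3 [HIT]
step 11: bank3 3->4 [CONFLICT]
step 12: bank1 5->5 [HIT]
step 13: bank3 4->4 [HIT]

CLASS = HIT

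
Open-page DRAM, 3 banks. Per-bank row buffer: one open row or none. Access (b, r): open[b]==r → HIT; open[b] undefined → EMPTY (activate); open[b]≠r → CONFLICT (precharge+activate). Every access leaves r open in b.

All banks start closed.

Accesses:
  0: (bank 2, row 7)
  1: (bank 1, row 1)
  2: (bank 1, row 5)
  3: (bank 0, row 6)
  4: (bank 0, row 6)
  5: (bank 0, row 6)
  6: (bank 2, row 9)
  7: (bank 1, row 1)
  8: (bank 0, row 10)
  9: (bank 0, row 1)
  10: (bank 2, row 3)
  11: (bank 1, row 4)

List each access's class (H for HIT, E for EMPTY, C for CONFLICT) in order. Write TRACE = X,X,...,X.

TRACE = E,E,C,E,H,H,C,C,C,C,C,C

step 0: bank2 None->7 [EMPTY]
step 1: bank1 None->1 [EMPTY]
step 2: bank1 1->5 [CONFLICT]
step 3: bank0 None->6 [EMPTY]
step 4: bank0 6->6 [HIT]
step 5: bank0 6->6 [HIT]
step 6: bank2 7->9 [CONFLICT]
step 7: bank1 5->1 [CONFLICT]
step 8: bank0 6->10 [CONFLICT]
step 9: bank0 10->1 [CONFLICT]
step 10: bank2 9->3 [CONFLICT]
step 11: bank1 1->4 [CONFLICT]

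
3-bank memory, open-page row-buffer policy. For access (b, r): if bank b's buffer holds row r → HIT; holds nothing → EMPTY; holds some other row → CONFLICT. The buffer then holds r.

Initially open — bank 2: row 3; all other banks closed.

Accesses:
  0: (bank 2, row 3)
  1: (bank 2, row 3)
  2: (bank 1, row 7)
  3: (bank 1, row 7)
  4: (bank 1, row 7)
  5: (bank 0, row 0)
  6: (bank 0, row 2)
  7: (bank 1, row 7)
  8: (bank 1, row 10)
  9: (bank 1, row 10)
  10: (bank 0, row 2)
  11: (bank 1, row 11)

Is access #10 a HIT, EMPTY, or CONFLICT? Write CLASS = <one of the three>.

step 0: bank2 3->3 [HIT]
step 1: bank2 3->3 [HIT]
step 2: bank1 None->7 [EMPTY]
step 3: bank1 7->7 [HIT]
step 4: bank1 7->7 [HIT]
step 5: bank0 None->0 [EMPTY]
step 6: bank0 0->2 [CONFLICT]
step 7: bank1 7->7 [HIT]
step 8: bank1 7->10 [CONFLICT]
step 9: bank1 10->10 [HIT]
step 10: bank0 2->2 [HIT]
step 11: bank1 10->11 [CONFLICT]

CLASS = HIT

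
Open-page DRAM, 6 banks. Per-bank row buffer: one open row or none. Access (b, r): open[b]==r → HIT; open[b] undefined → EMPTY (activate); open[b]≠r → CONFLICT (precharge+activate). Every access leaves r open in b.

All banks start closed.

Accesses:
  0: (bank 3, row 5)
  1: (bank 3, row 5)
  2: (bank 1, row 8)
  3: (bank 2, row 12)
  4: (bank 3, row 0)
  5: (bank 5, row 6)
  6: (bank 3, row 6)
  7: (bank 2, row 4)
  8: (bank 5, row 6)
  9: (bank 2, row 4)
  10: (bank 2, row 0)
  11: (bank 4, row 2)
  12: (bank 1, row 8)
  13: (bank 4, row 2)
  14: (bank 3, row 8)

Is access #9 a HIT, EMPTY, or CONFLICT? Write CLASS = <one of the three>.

0: bank 3 row 5 — prev None → EMPTY
1: bank 3 row 5 — prev 5 → HIT
2: bank 1 row 8 — prev None → EMPTY
3: bank 2 row 12 — prev None → EMPTY
4: bank 3 row 0 — prev 5 → CONFLICT
5: bank 5 row 6 — prev None → EMPTY
6: bank 3 row 6 — prev 0 → CONFLICT
7: bank 2 row 4 — prev 12 → CONFLICT
8: bank 5 row 6 — prev 6 → HIT
9: bank 2 row 4 — prev 4 → HIT
10: bank 2 row 0 — prev 4 → CONFLICT
11: bank 4 row 2 — prev None → EMPTY
12: bank 1 row 8 — prev 8 → HIT
13: bank 4 row 2 — prev 2 → HIT
14: bank 3 row 8 — prev 6 → CONFLICT

CLASS = HIT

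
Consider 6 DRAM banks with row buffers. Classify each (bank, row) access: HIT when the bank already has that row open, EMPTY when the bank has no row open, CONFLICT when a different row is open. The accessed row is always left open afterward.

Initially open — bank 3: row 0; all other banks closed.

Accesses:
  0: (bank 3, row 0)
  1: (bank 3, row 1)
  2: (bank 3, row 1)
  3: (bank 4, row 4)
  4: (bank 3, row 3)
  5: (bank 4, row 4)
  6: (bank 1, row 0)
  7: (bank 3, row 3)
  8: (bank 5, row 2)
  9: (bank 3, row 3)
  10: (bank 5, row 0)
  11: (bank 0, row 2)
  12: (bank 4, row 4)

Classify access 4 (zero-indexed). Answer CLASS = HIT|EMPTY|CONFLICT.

  [0] b3 r0: had r0 ⇒ H
  [1] b3 r1: had r0 ⇒ C
  [2] b3 r1: had r1 ⇒ H
  [3] b4 r4: no row ⇒ E
  [4] b3 r3: had r1 ⇒ C
  [5] b4 r4: had r4 ⇒ H
  [6] b1 r0: no row ⇒ E
  [7] b3 r3: had r3 ⇒ H
  [8] b5 r2: no row ⇒ E
  [9] b3 r3: had r3 ⇒ H
  [10] b5 r0: had r2 ⇒ C
  [11] b0 r2: no row ⇒ E
  [12] b4 r4: had r4 ⇒ H

CLASS = CONFLICT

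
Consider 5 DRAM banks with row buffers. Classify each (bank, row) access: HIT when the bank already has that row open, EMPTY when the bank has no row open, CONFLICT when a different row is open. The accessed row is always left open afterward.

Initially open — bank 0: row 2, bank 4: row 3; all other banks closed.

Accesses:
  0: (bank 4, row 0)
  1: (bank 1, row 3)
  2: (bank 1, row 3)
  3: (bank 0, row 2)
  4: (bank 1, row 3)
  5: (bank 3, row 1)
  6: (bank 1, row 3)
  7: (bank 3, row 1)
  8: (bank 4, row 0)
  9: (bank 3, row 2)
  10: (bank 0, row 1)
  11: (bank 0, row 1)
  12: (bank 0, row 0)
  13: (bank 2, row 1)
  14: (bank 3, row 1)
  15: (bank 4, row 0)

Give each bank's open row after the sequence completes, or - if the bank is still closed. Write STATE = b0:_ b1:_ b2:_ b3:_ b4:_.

0: bank 4 row 0 — prev 3 → CONFLICT
1: bank 1 row 3 — prev None → EMPTY
2: bank 1 row 3 — prev 3 → HIT
3: bank 0 row 2 — prev 2 → HIT
4: bank 1 row 3 — prev 3 → HIT
5: bank 3 row 1 — prev None → EMPTY
6: bank 1 row 3 — prev 3 → HIT
7: bank 3 row 1 — prev 1 → HIT
8: bank 4 row 0 — prev 0 → HIT
9: bank 3 row 2 — prev 1 → CONFLICT
10: bank 0 row 1 — prev 2 → CONFLICT
11: bank 0 row 1 — prev 1 → HIT
12: bank 0 row 0 — prev 1 → CONFLICT
13: bank 2 row 1 — prev None → EMPTY
14: bank 3 row 1 — prev 2 → CONFLICT
15: bank 4 row 0 — prev 0 → HIT

STATE = b0:0 b1:3 b2:1 b3:1 b4:0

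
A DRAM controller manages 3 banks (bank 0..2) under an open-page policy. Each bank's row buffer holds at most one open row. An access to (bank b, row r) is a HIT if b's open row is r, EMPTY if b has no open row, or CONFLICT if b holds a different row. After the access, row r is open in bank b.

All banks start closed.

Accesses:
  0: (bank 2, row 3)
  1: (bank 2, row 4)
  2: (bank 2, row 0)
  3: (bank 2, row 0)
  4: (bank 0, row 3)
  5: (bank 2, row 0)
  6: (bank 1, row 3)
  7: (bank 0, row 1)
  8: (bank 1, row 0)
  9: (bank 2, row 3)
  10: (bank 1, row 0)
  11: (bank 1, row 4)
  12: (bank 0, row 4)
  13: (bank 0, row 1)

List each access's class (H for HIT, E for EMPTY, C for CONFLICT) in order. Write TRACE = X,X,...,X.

TRACE = E,C,C,H,E,H,E,C,C,C,H,C,C,C

step 0: bank2 None->3 [EMPTY]
step 1: bank2 3->4 [CONFLICT]
step 2: bank2 4->0 [CONFLICT]
step 3: bank2 0->0 [HIT]
step 4: bank0 None->3 [EMPTY]
step 5: bank2 0->0 [HIT]
step 6: bank1 None->3 [EMPTY]
step 7: bank0 3->1 [CONFLICT]
step 8: bank1 3->0 [CONFLICT]
step 9: bank2 0->3 [CONFLICT]
step 10: bank1 0->0 [HIT]
step 11: bank1 0->4 [CONFLICT]
step 12: bank0 1->4 [CONFLICT]
step 13: bank0 4->1 [CONFLICT]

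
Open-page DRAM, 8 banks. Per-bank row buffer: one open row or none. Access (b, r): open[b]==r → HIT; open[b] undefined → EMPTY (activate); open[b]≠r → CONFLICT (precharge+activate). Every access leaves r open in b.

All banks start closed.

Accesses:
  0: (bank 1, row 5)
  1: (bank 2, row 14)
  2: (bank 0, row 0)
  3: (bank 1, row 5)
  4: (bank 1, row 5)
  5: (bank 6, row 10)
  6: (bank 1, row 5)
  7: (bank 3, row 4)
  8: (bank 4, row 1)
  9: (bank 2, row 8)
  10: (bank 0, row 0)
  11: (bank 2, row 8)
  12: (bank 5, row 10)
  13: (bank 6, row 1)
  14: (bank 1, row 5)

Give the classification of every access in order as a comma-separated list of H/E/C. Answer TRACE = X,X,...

TRACE = E,E,E,H,H,E,H,E,E,C,H,H,E,C,H

0: bank 1 row 5 — prev None → EMPTY
1: bank 2 row 14 — prev None → EMPTY
2: bank 0 row 0 — prev None → EMPTY
3: bank 1 row 5 — prev 5 → HIT
4: bank 1 row 5 — prev 5 → HIT
5: bank 6 row 10 — prev None → EMPTY
6: bank 1 row 5 — prev 5 → HIT
7: bank 3 row 4 — prev None → EMPTY
8: bank 4 row 1 — prev None → EMPTY
9: bank 2 row 8 — prev 14 → CONFLICT
10: bank 0 row 0 — prev 0 → HIT
11: bank 2 row 8 — prev 8 → HIT
12: bank 5 row 10 — prev None → EMPTY
13: bank 6 row 1 — prev 10 → CONFLICT
14: bank 1 row 5 — prev 5 → HIT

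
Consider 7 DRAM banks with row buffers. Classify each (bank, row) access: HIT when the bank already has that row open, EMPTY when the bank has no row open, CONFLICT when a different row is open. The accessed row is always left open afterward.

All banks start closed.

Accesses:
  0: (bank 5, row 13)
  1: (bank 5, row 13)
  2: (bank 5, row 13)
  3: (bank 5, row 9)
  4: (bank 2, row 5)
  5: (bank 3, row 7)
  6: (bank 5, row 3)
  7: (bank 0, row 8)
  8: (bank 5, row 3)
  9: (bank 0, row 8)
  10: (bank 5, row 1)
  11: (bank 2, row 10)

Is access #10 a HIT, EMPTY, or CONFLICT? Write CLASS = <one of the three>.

0: bank 5 row 13 — prev None → EMPTY
1: bank 5 row 13 — prev 13 → HIT
2: bank 5 row 13 — prev 13 → HIT
3: bank 5 row 9 — prev 13 → CONFLICT
4: bank 2 row 5 — prev None → EMPTY
5: bank 3 row 7 — prev None → EMPTY
6: bank 5 row 3 — prev 9 → CONFLICT
7: bank 0 row 8 — prev None → EMPTY
8: bank 5 row 3 — prev 3 → HIT
9: bank 0 row 8 — prev 8 → HIT
10: bank 5 row 1 — prev 3 → CONFLICT
11: bank 2 row 10 — prev 5 → CONFLICT

CLASS = CONFLICT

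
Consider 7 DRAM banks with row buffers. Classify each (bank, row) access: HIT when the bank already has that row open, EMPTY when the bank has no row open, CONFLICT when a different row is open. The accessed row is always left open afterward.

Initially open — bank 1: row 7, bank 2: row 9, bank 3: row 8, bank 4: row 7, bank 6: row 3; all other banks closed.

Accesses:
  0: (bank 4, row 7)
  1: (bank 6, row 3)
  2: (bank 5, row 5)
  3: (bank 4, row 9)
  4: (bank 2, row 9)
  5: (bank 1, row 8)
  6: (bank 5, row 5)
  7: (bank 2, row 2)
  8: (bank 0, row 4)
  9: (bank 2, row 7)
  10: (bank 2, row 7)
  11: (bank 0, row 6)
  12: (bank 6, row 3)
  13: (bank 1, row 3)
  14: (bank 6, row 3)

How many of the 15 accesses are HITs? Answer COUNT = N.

COUNT = 7

  [0] b4 r7: had r7 ⇒ H
  [1] b6 r3: had r3 ⇒ H
  [2] b5 r5: no row ⇒ E
  [3] b4 r9: had r7 ⇒ C
  [4] b2 r9: had r9 ⇒ H
  [5] b1 r8: had r7 ⇒ C
  [6] b5 r5: had r5 ⇒ H
  [7] b2 r2: had r9 ⇒ C
  [8] b0 r4: no row ⇒ E
  [9] b2 r7: had r2 ⇒ C
  [10] b2 r7: had r7 ⇒ H
  [11] b0 r6: had r4 ⇒ C
  [12] b6 r3: had r3 ⇒ H
  [13] b1 r3: had r8 ⇒ C
  [14] b6 r3: had r3 ⇒ H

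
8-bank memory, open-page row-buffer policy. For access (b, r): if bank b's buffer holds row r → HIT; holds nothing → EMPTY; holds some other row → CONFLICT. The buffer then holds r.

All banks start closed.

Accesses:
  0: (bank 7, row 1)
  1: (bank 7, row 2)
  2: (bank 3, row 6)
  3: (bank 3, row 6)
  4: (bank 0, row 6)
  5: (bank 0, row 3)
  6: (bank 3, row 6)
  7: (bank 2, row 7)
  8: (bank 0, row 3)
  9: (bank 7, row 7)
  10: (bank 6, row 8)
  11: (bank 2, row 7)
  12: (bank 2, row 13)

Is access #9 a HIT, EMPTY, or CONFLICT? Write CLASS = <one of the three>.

#0 (7,1) E
#1 (7,2) C  (was 1)
#2 (3,6) E
#3 (3,6) H  (was 6)
#4 (0,6) E
#5 (0,3) C  (was 6)
#6 (3,6) H  (was 6)
#7 (2,7) E
#8 (0,3) H  (was 3)
#9 (7,7) C  (was 2)
#10 (6,8) E
#11 (2,7) H  (was 7)
#12 (2,13) C  (was 7)

CLASS = CONFLICT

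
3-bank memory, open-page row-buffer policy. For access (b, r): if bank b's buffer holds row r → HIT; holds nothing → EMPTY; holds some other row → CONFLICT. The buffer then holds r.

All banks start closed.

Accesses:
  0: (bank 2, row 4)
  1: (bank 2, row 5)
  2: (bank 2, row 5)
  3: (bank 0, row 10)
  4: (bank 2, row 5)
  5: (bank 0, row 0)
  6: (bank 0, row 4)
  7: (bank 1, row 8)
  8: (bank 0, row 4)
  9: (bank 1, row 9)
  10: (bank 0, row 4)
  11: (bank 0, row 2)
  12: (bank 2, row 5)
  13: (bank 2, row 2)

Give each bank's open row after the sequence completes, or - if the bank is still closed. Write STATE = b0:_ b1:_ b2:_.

step 0: bank2 None->4 [EMPTY]
step 1: bank2 4->5 [CONFLICT]
step 2: bank2 5->5 [HIT]
step 3: bank0 None->10 [EMPTY]
step 4: bank2 5->5 [HIT]
step 5: bank0 10->0 [CONFLICT]
step 6: bank0 0->4 [CONFLICT]
step 7: bank1 None->8 [EMPTY]
step 8: bank0 4->4 [HIT]
step 9: bank1 8->9 [CONFLICT]
step 10: bank0 4->4 [HIT]
step 11: bank0 4->2 [CONFLICT]
step 12: bank2 5->5 [HIT]
step 13: bank2 5->2 [CONFLICT]

STATE = b0:2 b1:9 b2:2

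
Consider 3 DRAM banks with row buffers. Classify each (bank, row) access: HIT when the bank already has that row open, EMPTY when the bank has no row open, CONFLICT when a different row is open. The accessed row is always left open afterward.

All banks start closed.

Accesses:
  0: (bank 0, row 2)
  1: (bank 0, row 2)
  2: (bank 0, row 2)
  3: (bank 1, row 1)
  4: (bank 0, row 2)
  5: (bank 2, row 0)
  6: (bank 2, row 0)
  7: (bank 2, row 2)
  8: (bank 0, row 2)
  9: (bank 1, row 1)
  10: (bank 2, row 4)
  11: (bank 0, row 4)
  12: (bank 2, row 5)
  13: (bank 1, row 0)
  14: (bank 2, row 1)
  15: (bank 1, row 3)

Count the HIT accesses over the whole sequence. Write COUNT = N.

#0 (0,2) E
#1 (0,2) H  (was 2)
#2 (0,2) H  (was 2)
#3 (1,1) E
#4 (0,2) H  (was 2)
#5 (2,0) E
#6 (2,0) H  (was 0)
#7 (2,2) C  (was 0)
#8 (0,2) H  (was 2)
#9 (1,1) H  (was 1)
#10 (2,4) C  (was 2)
#11 (0,4) C  (was 2)
#12 (2,5) C  (was 4)
#13 (1,0) C  (was 1)
#14 (2,1) C  (was 5)
#15 (1,3) C  (was 0)

COUNT = 6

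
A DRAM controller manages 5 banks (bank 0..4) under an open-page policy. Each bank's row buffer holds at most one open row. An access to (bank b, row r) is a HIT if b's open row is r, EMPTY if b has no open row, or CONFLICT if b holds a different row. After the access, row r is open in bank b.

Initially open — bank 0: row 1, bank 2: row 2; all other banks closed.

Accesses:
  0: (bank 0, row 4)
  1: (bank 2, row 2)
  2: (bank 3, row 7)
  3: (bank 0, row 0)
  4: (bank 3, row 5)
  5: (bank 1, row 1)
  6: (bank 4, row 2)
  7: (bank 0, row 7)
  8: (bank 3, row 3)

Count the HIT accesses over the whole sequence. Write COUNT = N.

COUNT = 1

step 0: bank0 1->4 [CONFLICT]
step 1: bank2 2->2 [HIT]
step 2: bank3 None->7 [EMPTY]
step 3: bank0 4->0 [CONFLICT]
step 4: bank3 7->5 [CONFLICT]
step 5: bank1 None->1 [EMPTY]
step 6: bank4 None->2 [EMPTY]
step 7: bank0 0->7 [CONFLICT]
step 8: bank3 5->3 [CONFLICT]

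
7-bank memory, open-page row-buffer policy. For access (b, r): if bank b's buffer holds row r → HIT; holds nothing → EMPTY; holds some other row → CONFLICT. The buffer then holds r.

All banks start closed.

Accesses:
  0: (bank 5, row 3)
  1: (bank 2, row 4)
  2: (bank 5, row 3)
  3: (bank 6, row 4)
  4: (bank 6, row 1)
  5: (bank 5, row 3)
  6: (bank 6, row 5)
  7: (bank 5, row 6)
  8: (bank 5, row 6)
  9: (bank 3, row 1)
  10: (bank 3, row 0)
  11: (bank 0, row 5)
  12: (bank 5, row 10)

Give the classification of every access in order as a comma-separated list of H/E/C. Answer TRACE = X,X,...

step 0: bank5 None->3 [EMPTY]
step 1: bank2 None->4 [EMPTY]
step 2: bank5 3->3 [HIT]
step 3: bank6 None->4 [EMPTY]
step 4: bank6 4->1 [CONFLICT]
step 5: bank5 3->3 [HIT]
step 6: bank6 1->5 [CONFLICT]
step 7: bank5 3->6 [CONFLICT]
step 8: bank5 6->6 [HIT]
step 9: bank3 None->1 [EMPTY]
step 10: bank3 1->0 [CONFLICT]
step 11: bank0 None->5 [EMPTY]
step 12: bank5 6->10 [CONFLICT]

TRACE = E,E,H,E,C,H,C,C,H,E,C,E,C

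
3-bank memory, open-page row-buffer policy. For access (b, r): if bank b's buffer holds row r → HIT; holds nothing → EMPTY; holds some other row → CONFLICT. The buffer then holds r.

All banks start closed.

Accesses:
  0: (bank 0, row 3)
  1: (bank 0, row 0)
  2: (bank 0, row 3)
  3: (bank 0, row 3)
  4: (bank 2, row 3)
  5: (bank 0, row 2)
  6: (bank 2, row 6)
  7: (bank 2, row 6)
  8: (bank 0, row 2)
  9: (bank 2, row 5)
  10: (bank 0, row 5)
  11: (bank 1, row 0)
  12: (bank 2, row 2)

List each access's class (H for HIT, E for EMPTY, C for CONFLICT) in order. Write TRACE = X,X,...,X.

step 0: bank0 None->3 [EMPTY]
step 1: bank0 3->0 [CONFLICT]
step 2: bank0 0->3 [CONFLICT]
step 3: bank0 3->3 [HIT]
step 4: bank2 None->3 [EMPTY]
step 5: bank0 3->2 [CONFLICT]
step 6: bank2 3->6 [CONFLICT]
step 7: bank2 6->6 [HIT]
step 8: bank0 2->2 [HIT]
step 9: bank2 6->5 [CONFLICT]
step 10: bank0 2->5 [CONFLICT]
step 11: bank1 None->0 [EMPTY]
step 12: bank2 5->2 [CONFLICT]

TRACE = E,C,C,H,E,C,C,H,H,C,C,E,C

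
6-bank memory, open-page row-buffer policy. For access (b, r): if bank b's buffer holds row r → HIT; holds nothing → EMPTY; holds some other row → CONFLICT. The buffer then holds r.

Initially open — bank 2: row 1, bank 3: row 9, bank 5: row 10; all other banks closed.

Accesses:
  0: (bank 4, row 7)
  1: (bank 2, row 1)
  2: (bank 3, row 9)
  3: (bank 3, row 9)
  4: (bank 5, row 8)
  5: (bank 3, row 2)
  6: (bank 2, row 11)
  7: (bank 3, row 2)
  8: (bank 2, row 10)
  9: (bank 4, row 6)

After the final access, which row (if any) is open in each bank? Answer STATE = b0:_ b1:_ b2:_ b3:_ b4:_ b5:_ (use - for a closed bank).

STATE = b0:- b1:- b2:10 b3:2 b4:6 b5:8

0: bank 4 row 7 — prev None → EMPTY
1: bank 2 row 1 — prev 1 → HIT
2: bank 3 row 9 — prev 9 → HIT
3: bank 3 row 9 — prev 9 → HIT
4: bank 5 row 8 — prev 10 → CONFLICT
5: bank 3 row 2 — prev 9 → CONFLICT
6: bank 2 row 11 — prev 1 → CONFLICT
7: bank 3 row 2 — prev 2 → HIT
8: bank 2 row 10 — prev 11 → CONFLICT
9: bank 4 row 6 — prev 7 → CONFLICT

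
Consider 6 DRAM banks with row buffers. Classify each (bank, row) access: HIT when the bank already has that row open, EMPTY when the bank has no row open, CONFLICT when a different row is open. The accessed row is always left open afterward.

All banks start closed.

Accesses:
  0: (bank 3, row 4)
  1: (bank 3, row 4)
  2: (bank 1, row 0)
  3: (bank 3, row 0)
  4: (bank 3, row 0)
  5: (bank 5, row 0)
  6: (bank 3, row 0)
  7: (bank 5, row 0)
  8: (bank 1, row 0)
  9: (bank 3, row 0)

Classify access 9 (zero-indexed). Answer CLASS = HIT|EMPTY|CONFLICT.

CLASS = HIT

  [0] b3 r4: no row ⇒ E
  [1] b3 r4: had r4 ⇒ H
  [2] b1 r0: no row ⇒ E
  [3] b3 r0: had r4 ⇒ C
  [4] b3 r0: had r0 ⇒ H
  [5] b5 r0: no row ⇒ E
  [6] b3 r0: had r0 ⇒ H
  [7] b5 r0: had r0 ⇒ H
  [8] b1 r0: had r0 ⇒ H
  [9] b3 r0: had r0 ⇒ H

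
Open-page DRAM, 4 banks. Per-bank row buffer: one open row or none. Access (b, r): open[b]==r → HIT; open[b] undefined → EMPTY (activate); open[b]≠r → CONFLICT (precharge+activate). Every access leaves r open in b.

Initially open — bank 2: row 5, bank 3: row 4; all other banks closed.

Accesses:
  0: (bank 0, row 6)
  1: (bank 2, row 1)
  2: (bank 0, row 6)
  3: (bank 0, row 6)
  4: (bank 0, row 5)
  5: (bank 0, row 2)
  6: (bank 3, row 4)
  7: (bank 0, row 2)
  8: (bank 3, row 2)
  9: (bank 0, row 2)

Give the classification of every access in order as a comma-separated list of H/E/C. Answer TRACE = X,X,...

0: bank 0 row 6 — prev None → EMPTY
1: bank 2 row 1 — prev 5 → CONFLICT
2: bank 0 row 6 — prev 6 → HIT
3: bank 0 row 6 — prev 6 → HIT
4: bank 0 row 5 — prev 6 → CONFLICT
5: bank 0 row 2 — prev 5 → CONFLICT
6: bank 3 row 4 — prev 4 → HIT
7: bank 0 row 2 — prev 2 → HIT
8: bank 3 row 2 — prev 4 → CONFLICT
9: bank 0 row 2 — prev 2 → HIT

TRACE = E,C,H,H,C,C,H,H,C,H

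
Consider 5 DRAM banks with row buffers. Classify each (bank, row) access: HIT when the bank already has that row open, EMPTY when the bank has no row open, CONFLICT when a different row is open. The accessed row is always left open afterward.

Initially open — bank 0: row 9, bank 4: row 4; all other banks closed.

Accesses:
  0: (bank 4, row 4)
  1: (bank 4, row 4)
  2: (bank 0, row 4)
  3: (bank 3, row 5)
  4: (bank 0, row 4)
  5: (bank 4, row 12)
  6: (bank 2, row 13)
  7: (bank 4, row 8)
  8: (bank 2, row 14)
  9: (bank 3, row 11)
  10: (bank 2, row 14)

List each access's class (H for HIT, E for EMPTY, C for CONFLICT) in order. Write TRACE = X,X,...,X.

TRACE = H,H,C,E,H,C,E,C,C,C,H

step 0: bank4 4->4 [HIT]
step 1: bank4 4->4 [HIT]
step 2: bank0 9->4 [CONFLICT]
step 3: bank3 None->5 [EMPTY]
step 4: bank0 4->4 [HIT]
step 5: bank4 4->12 [CONFLICT]
step 6: bank2 None->13 [EMPTY]
step 7: bank4 12->8 [CONFLICT]
step 8: bank2 13->14 [CONFLICT]
step 9: bank3 5->11 [CONFLICT]
step 10: bank2 14->14 [HIT]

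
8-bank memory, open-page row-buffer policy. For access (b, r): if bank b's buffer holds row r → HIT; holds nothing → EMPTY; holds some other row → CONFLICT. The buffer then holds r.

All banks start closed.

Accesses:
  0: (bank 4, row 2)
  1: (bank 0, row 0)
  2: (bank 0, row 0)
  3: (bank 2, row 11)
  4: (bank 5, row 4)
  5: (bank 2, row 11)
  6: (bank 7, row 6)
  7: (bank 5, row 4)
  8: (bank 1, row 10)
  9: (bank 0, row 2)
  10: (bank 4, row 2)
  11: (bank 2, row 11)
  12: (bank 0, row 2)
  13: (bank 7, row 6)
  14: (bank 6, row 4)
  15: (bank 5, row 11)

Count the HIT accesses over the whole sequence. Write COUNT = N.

step 0: bank4 None->2 [EMPTY]
step 1: bank0 None->0 [EMPTY]
step 2: bank0 0->0 [HIT]
step 3: bank2 None->11 [EMPTY]
step 4: bank5 None->4 [EMPTY]
step 5: bank2 11->11 [HIT]
step 6: bank7 None->6 [EMPTY]
step 7: bank5 4->4 [HIT]
step 8: bank1 None->10 [EMPTY]
step 9: bank0 0->2 [CONFLICT]
step 10: bank4 2->2 [HIT]
step 11: bank2 11->11 [HIT]
step 12: bank0 2->2 [HIT]
step 13: bank7 6->6 [HIT]
step 14: bank6 None->4 [EMPTY]
step 15: bank5 4->11 [CONFLICT]

COUNT = 7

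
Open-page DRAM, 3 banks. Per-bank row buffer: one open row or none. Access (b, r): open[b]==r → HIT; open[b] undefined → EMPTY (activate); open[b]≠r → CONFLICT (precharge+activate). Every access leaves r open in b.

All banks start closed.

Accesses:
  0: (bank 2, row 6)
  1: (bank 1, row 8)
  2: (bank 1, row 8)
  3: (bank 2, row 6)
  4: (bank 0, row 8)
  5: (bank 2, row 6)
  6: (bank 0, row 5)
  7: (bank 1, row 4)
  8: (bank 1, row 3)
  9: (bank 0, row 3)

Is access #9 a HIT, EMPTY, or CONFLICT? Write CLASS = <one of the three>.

step 0: bank2 None->6 [EMPTY]
step 1: bank1 None->8 [EMPTY]
step 2: bank1 8->8 [HIT]
step 3: bank2 6->6 [HIT]
step 4: bank0 None->8 [EMPTY]
step 5: bank2 6->6 [HIT]
step 6: bank0 8->5 [CONFLICT]
step 7: bank1 8->4 [CONFLICT]
step 8: bank1 4->3 [CONFLICT]
step 9: bank0 5->3 [CONFLICT]

CLASS = CONFLICT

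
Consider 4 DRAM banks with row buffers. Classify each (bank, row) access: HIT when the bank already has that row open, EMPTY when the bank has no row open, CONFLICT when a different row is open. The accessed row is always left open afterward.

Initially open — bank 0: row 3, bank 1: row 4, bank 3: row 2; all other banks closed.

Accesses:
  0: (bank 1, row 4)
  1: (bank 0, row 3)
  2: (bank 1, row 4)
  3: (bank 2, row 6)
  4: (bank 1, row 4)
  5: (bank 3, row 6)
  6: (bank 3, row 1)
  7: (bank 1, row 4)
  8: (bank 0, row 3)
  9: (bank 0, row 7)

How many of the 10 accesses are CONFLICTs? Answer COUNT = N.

COUNT = 3

  [0] b1 r4: had r4 ⇒ H
  [1] b0 r3: had r3 ⇒ H
  [2] b1 r4: had r4 ⇒ H
  [3] b2 r6: no row ⇒ E
  [4] b1 r4: had r4 ⇒ H
  [5] b3 r6: had r2 ⇒ C
  [6] b3 r1: had r6 ⇒ C
  [7] b1 r4: had r4 ⇒ H
  [8] b0 r3: had r3 ⇒ H
  [9] b0 r7: had r3 ⇒ C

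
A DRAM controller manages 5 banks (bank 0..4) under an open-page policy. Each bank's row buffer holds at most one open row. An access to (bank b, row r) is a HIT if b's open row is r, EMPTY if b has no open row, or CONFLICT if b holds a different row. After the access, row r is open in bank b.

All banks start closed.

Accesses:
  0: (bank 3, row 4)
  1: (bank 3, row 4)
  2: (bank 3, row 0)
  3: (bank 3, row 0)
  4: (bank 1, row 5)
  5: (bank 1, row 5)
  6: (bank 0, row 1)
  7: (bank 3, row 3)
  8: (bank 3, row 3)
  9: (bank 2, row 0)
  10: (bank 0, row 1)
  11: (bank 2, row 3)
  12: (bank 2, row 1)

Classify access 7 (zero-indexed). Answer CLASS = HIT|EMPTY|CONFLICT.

CLASS = CONFLICT

  [0] b3 r4: no row ⇒ E
  [1] b3 r4: had r4 ⇒ H
  [2] b3 r0: had r4 ⇒ C
  [3] b3 r0: had r0 ⇒ H
  [4] b1 r5: no row ⇒ E
  [5] b1 r5: had r5 ⇒ H
  [6] b0 r1: no row ⇒ E
  [7] b3 r3: had r0 ⇒ C
  [8] b3 r3: had r3 ⇒ H
  [9] b2 r0: no row ⇒ E
  [10] b0 r1: had r1 ⇒ H
  [11] b2 r3: had r0 ⇒ C
  [12] b2 r1: had r3 ⇒ C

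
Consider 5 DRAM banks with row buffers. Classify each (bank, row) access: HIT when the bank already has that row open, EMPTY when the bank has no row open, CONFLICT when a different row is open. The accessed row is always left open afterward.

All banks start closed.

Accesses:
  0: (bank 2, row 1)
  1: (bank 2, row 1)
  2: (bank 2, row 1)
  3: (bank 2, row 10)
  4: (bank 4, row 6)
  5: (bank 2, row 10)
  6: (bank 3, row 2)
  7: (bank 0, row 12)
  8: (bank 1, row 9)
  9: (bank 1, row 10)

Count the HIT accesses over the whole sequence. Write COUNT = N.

COUNT = 3

0: bank 2 row 1 — prev None → EMPTY
1: bank 2 row 1 — prev 1 → HIT
2: bank 2 row 1 — prev 1 → HIT
3: bank 2 row 10 — prev 1 → CONFLICT
4: bank 4 row 6 — prev None → EMPTY
5: bank 2 row 10 — prev 10 → HIT
6: bank 3 row 2 — prev None → EMPTY
7: bank 0 row 12 — prev None → EMPTY
8: bank 1 row 9 — prev None → EMPTY
9: bank 1 row 10 — prev 9 → CONFLICT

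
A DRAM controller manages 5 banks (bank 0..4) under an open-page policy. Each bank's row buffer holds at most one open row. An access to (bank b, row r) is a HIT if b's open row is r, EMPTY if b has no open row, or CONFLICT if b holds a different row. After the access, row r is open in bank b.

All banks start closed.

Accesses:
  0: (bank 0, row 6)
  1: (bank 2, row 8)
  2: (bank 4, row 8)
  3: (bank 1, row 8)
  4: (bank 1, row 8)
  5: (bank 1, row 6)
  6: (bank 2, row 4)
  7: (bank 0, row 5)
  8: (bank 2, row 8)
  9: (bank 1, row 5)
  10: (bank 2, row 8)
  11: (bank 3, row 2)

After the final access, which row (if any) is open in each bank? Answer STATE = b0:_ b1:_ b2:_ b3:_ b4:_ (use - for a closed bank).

  [0] b0 r6: no row ⇒ E
  [1] b2 r8: no row ⇒ E
  [2] b4 r8: no row ⇒ E
  [3] b1 r8: no row ⇒ E
  [4] b1 r8: had r8 ⇒ H
  [5] b1 r6: had r8 ⇒ C
  [6] b2 r4: had r8 ⇒ C
  [7] b0 r5: had r6 ⇒ C
  [8] b2 r8: had r4 ⇒ C
  [9] b1 r5: had r6 ⇒ C
  [10] b2 r8: had r8 ⇒ H
  [11] b3 r2: no row ⇒ E

STATE = b0:5 b1:5 b2:8 b3:2 b4:8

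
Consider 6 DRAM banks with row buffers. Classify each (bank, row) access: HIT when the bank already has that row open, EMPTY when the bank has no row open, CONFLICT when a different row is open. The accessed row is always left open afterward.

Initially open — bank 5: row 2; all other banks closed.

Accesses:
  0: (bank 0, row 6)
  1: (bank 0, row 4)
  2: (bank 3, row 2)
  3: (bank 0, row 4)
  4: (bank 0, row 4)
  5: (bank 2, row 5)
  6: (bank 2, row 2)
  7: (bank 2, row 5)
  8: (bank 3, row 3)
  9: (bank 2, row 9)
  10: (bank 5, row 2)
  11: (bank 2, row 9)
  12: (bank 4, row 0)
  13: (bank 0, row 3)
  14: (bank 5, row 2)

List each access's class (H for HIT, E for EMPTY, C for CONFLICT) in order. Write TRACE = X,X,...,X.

#0 (0,6) E
#1 (0,4) C  (was 6)
#2 (3,2) E
#3 (0,4) H  (was 4)
#4 (0,4) H  (was 4)
#5 (2,5) E
#6 (2,2) C  (was 5)
#7 (2,5) C  (was 2)
#8 (3,3) C  (was 2)
#9 (2,9) C  (was 5)
#10 (5,2) H  (was 2)
#11 (2,9) H  (was 9)
#12 (4,0) E
#13 (0,3) C  (was 4)
#14 (5,2) H  (was 2)

TRACE = E,C,E,H,H,E,C,C,C,C,H,H,E,C,H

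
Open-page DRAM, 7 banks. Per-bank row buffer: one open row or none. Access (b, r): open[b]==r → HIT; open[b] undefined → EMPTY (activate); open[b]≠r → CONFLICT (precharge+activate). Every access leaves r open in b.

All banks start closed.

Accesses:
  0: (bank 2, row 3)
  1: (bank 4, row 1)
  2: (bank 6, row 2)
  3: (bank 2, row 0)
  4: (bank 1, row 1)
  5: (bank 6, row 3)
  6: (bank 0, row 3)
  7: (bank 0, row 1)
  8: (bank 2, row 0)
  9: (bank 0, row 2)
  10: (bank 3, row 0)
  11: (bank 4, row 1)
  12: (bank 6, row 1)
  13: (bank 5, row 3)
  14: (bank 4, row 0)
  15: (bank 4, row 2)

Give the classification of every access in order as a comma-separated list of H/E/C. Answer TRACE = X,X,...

0: bank 2 row 3 — prev None → EMPTY
1: bank 4 row 1 — prev None → EMPTY
2: bank 6 row 2 — prev None → EMPTY
3: bank 2 row 0 — prev 3 → CONFLICT
4: bank 1 row 1 — prev None → EMPTY
5: bank 6 row 3 — prev 2 → CONFLICT
6: bank 0 row 3 — prev None → EMPTY
7: bank 0 row 1 — prev 3 → CONFLICT
8: bank 2 row 0 — prev 0 → HIT
9: bank 0 row 2 — prev 1 → CONFLICT
10: bank 3 row 0 — prev None → EMPTY
11: bank 4 row 1 — prev 1 → HIT
12: bank 6 row 1 — prev 3 → CONFLICT
13: bank 5 row 3 — prev None → EMPTY
14: bank 4 row 0 — prev 1 → CONFLICT
15: bank 4 row 2 — prev 0 → CONFLICT

TRACE = E,E,E,C,E,C,E,C,H,C,E,H,C,E,C,C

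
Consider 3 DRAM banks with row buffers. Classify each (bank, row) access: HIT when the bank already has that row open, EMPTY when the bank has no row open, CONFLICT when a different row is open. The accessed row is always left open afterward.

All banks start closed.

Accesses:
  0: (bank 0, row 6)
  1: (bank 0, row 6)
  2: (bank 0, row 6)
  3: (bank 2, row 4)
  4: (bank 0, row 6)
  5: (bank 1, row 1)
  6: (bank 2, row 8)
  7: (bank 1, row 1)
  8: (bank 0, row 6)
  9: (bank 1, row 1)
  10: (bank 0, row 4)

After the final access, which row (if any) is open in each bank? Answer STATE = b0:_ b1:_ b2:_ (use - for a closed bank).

STATE = b0:4 b1:1 b2:8

0: bank 0 row 6 — prev None → EMPTY
1: bank 0 row 6 — prev 6 → HIT
2: bank 0 row 6 — prev 6 → HIT
3: bank 2 row 4 — prev None → EMPTY
4: bank 0 row 6 — prev 6 → HIT
5: bank 1 row 1 — prev None → EMPTY
6: bank 2 row 8 — prev 4 → CONFLICT
7: bank 1 row 1 — prev 1 → HIT
8: bank 0 row 6 — prev 6 → HIT
9: bank 1 row 1 — prev 1 → HIT
10: bank 0 row 4 — prev 6 → CONFLICT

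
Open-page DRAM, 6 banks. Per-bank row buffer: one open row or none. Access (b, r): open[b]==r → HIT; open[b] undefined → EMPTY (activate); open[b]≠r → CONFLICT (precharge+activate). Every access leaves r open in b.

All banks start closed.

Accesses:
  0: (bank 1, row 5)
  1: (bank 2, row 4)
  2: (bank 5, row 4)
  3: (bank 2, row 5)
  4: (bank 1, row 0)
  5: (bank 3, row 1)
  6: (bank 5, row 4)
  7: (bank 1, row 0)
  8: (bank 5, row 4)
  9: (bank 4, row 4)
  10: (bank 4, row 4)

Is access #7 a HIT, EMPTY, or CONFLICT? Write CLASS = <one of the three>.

CLASS = HIT

#0 (1,5) E
#1 (2,4) E
#2 (5,4) E
#3 (2,5) C  (was 4)
#4 (1,0) C  (was 5)
#5 (3,1) E
#6 (5,4) H  (was 4)
#7 (1,0) H  (was 0)
#8 (5,4) H  (was 4)
#9 (4,4) E
#10 (4,4) H  (was 4)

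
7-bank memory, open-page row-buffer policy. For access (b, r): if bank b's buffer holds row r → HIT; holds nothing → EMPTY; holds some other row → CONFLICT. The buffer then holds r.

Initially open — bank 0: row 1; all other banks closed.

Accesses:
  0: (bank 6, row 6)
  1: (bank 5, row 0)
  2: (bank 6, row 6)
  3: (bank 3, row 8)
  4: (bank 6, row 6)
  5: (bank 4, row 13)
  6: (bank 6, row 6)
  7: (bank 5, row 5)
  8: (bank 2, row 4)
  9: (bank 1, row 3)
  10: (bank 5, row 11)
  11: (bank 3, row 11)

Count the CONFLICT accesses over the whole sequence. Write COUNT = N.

COUNT = 3

0: bank 6 row 6 — prev None → EMPTY
1: bank 5 row 0 — prev None → EMPTY
2: bank 6 row 6 — prev 6 → HIT
3: bank 3 row 8 — prev None → EMPTY
4: bank 6 row 6 — prev 6 → HIT
5: bank 4 row 13 — prev None → EMPTY
6: bank 6 row 6 — prev 6 → HIT
7: bank 5 row 5 — prev 0 → CONFLICT
8: bank 2 row 4 — prev None → EMPTY
9: bank 1 row 3 — prev None → EMPTY
10: bank 5 row 11 — prev 5 → CONFLICT
11: bank 3 row 11 — prev 8 → CONFLICT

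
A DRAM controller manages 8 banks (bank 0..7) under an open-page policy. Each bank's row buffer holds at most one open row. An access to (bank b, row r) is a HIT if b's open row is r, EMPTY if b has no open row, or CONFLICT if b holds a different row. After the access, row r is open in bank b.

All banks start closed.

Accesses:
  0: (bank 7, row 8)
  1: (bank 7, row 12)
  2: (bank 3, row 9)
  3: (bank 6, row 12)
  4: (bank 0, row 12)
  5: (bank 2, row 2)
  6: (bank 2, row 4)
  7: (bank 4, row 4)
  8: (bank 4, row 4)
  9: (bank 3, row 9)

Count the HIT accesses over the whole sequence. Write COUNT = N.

  [0] b7 r8: no row ⇒ E
  [1] b7 r12: had r8 ⇒ C
  [2] b3 r9: no row ⇒ E
  [3] b6 r12: no row ⇒ E
  [4] b0 r12: no row ⇒ E
  [5] b2 r2: no row ⇒ E
  [6] b2 r4: had r2 ⇒ C
  [7] b4 r4: no row ⇒ E
  [8] b4 r4: had r4 ⇒ H
  [9] b3 r9: had r9 ⇒ H

COUNT = 2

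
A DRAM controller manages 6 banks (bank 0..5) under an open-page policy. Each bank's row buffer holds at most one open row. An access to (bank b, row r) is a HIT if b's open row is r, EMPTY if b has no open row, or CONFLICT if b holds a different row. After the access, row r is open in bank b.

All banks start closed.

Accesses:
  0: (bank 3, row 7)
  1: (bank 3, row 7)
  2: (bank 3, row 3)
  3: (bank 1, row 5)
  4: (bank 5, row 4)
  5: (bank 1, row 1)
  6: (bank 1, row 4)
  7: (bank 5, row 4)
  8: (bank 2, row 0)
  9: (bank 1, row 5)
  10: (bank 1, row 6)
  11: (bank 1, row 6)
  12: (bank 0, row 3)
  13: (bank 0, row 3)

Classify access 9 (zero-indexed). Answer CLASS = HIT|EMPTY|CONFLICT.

CLASS = CONFLICT

step 0: bank3 None->7 [EMPTY]
step 1: bank3 7->7 [HIT]
step 2: bank3 7->3 [CONFLICT]
step 3: bank1 None->5 [EMPTY]
step 4: bank5 None->4 [EMPTY]
step 5: bank1 5->1 [CONFLICT]
step 6: bank1 1->4 [CONFLICT]
step 7: bank5 4->4 [HIT]
step 8: bank2 None->0 [EMPTY]
step 9: bank1 4->5 [CONFLICT]
step 10: bank1 5->6 [CONFLICT]
step 11: bank1 6->6 [HIT]
step 12: bank0 None->3 [EMPTY]
step 13: bank0 3->3 [HIT]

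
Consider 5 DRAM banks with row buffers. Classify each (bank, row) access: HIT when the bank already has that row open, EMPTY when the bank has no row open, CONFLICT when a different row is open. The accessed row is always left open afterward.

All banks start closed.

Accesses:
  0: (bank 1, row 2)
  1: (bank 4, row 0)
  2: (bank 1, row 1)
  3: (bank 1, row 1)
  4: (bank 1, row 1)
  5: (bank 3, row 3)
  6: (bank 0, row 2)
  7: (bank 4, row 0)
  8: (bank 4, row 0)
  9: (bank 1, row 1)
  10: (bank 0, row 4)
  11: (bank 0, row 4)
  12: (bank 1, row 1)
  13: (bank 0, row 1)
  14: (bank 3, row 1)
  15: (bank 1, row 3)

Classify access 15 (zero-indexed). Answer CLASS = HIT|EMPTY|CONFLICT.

CLASS = CONFLICT

#0 (1,2) E
#1 (4,0) E
#2 (1,1) C  (was 2)
#3 (1,1) H  (was 1)
#4 (1,1) H  (was 1)
#5 (3,3) E
#6 (0,2) E
#7 (4,0) H  (was 0)
#8 (4,0) H  (was 0)
#9 (1,1) H  (was 1)
#10 (0,4) C  (was 2)
#11 (0,4) H  (was 4)
#12 (1,1) H  (was 1)
#13 (0,1) C  (was 4)
#14 (3,1) C  (was 3)
#15 (1,3) C  (was 1)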